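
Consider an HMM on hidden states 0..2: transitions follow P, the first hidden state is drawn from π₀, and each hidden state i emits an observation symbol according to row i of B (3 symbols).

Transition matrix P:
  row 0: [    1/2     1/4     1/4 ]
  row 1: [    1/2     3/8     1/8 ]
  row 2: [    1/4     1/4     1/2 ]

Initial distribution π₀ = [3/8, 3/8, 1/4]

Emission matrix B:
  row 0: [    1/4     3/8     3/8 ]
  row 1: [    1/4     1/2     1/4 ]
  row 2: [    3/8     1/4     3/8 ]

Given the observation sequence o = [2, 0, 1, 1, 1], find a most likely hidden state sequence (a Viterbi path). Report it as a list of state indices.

t=0: δ = [1.406e-01, 9.375e-02, 9.375e-02]  (obs o_0=2)
t=1: δ = [1.758e-02, 8.789e-03, 1.758e-02]  ψ = [0, 0, 2]  (obs o_1=0)
t=2: δ = [3.296e-03, 2.197e-03, 2.197e-03]  ψ = [0, 0, 2]  (obs o_2=1)
t=3: δ = [6.180e-04, 4.120e-04, 2.747e-04]  ψ = [0, 0, 2]  (obs o_3=1)
t=4: δ = [1.159e-04, 7.725e-05, 3.862e-05]  ψ = [0, 0, 0]  (obs o_4=1)
backtrack: best end state = 0; path = [0, 0, 0, 0, 0]

path = [0, 0, 0, 0, 0]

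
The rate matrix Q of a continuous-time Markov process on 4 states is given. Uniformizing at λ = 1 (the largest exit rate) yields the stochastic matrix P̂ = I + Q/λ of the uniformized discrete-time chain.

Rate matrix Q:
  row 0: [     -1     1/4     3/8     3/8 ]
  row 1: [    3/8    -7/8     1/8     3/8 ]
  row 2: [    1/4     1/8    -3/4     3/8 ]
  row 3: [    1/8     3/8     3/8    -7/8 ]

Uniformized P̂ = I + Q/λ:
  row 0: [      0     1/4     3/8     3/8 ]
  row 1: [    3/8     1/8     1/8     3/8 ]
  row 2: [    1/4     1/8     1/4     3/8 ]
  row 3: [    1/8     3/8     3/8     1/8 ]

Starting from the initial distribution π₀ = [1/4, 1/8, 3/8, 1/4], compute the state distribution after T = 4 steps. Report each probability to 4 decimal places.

t=0: π = [0.2500, 0.1250, 0.3750, 0.2500]
t=1: π = [0.1719, 0.2188, 0.2969, 0.3125]
t=2: π = [0.1953, 0.2246, 0.2832, 0.2969]
t=3: π = [0.1921, 0.2236, 0.2834, 0.3008]
t=4: π = [0.1923, 0.2242, 0.2837, 0.2998]

π = [0.1923, 0.2242, 0.2837, 0.2998]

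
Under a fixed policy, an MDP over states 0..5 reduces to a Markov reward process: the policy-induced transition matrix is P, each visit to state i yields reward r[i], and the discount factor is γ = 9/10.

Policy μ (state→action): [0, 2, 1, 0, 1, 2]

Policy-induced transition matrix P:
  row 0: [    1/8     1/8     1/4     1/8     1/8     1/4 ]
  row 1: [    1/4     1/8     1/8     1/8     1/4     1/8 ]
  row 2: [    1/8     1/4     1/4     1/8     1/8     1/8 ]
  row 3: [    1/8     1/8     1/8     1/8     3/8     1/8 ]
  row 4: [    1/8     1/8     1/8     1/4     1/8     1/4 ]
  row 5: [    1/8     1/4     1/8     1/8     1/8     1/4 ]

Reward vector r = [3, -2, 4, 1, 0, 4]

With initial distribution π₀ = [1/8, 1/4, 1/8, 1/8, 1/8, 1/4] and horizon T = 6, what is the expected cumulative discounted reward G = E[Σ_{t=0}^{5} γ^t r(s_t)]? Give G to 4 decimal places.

t=0: π = [0.1250, 0.2500, 0.1250, 0.1250, 0.1250, 0.2500], E[r] = 1.5000, γ^t·E[r] = 1.500000, running G = 1.500000
t=1: π = [0.1563, 0.1719, 0.1563, 0.1406, 0.1875, 0.1875], E[r] = 1.6406, γ^t·E[r] = 1.476563, running G = 2.976563
t=2: π = [0.1465, 0.1680, 0.1641, 0.1484, 0.1816, 0.1914], E[r] = 1.6738, γ^t·E[r] = 1.355801, running G = 4.332363
t=3: π = [0.1460, 0.1694, 0.1638, 0.1477, 0.1831, 0.1899], E[r] = 1.6619, γ^t·E[r] = 1.211500, running G = 5.543863
t=4: π = [0.1462, 0.1692, 0.1637, 0.1479, 0.1831, 0.1899], E[r] = 1.6624, γ^t·E[r] = 1.090710, running G = 6.634573
t=5: π = [0.1462, 0.1692, 0.1637, 0.1479, 0.1831, 0.1899], E[r] = 1.6625, γ^t·E[r] = 0.981677, running G = 7.616251

G = 7.6163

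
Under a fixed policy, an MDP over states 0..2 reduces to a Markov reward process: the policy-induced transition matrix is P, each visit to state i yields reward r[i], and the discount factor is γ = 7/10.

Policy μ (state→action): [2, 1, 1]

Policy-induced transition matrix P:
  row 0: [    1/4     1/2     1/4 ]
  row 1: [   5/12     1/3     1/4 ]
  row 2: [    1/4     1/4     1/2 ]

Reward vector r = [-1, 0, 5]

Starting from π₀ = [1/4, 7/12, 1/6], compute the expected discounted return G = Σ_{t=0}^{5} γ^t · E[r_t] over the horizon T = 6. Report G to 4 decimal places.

t=0: π = [0.2500, 0.5833, 0.1667], E[r] = 0.5833, γ^t·E[r] = 0.583333, running G = 0.583333
t=1: π = [0.3472, 0.3611, 0.2917], E[r] = 1.1111, γ^t·E[r] = 0.777778, running G = 1.361111
t=2: π = [0.3102, 0.3669, 0.3229], E[r] = 1.3044, γ^t·E[r] = 0.639155, running G = 2.000266
t=3: π = [0.3111, 0.3581, 0.3307], E[r] = 1.3425, γ^t·E[r] = 0.460476, running G = 2.460742
t=4: π = [0.3097, 0.3576, 0.3327], E[r] = 1.3537, γ^t·E[r] = 0.325029, running G = 2.785772
t=5: π = [0.3096, 0.3572, 0.3332], E[r] = 1.3562, γ^t·E[r] = 0.227945, running G = 3.013716

G = 3.0137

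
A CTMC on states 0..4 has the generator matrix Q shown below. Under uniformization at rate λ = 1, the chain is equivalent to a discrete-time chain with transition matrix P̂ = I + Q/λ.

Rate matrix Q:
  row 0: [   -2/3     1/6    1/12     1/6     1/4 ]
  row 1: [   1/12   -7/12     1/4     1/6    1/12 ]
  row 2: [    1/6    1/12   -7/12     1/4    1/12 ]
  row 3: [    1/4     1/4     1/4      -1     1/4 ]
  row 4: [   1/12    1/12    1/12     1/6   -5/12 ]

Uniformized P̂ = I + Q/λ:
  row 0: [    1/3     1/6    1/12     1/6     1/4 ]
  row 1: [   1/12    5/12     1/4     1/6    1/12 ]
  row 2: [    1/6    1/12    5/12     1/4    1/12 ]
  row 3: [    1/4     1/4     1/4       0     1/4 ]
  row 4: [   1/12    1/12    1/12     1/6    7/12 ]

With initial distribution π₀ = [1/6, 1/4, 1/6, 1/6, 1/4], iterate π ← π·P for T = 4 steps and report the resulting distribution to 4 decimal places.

t=0: π = [0.1667, 0.2500, 0.1667, 0.1667, 0.2500]
t=1: π = [0.1667, 0.2083, 0.2083, 0.1528, 0.2639]
t=2: π = [0.1678, 0.1921, 0.2130, 0.1586, 0.2685]
t=3: π = [0.1695, 0.1878, 0.2128, 0.1580, 0.2720]
t=4: π = [0.1698, 0.1864, 0.2119, 0.1581, 0.2739]

π = [0.1698, 0.1864, 0.2119, 0.1581, 0.2739]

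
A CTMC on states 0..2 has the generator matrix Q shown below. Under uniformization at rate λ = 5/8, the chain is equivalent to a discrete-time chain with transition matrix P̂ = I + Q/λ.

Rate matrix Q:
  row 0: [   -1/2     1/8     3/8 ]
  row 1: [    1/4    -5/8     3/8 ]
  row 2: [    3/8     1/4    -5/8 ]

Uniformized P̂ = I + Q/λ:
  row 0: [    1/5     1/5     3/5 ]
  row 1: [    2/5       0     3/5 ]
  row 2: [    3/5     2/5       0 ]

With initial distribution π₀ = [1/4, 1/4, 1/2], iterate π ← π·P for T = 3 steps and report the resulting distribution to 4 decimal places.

t=0: π = [0.2500, 0.2500, 0.5000]
t=1: π = [0.4500, 0.2500, 0.3000]
t=2: π = [0.3700, 0.2100, 0.4200]
t=3: π = [0.4100, 0.2420, 0.3480]

π = [0.4100, 0.2420, 0.3480]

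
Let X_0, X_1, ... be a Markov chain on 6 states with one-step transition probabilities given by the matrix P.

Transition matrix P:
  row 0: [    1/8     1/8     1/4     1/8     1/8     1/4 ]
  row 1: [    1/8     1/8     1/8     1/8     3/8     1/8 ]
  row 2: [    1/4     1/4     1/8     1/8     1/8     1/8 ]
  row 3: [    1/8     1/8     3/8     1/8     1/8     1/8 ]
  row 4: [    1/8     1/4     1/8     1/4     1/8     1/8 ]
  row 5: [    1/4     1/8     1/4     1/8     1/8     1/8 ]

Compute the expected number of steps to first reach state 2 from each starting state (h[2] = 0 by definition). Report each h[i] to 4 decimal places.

h = [4.3509, 5.0351, 0.0000, 3.8070, 4.9123, 4.3509]

First-step conditioning: h[2] = 0; for i ≠ 2, h[i] = 1 + Σ_k P[i][k]·h[k].
  h[0] = 1 + 1/8·h[0] + 1/8·h[1] + 1/8·h[3] + 1/8·h[4] + 1/4·h[5]
  h[1] = 1 + 1/8·h[0] + 1/8·h[1] + 1/8·h[3] + 3/8·h[4] + 1/8·h[5]
  h[3] = 1 + 1/8·h[0] + 1/8·h[1] + 1/8·h[3] + 1/8·h[4] + 1/8·h[5]
  h[4] = 1 + 1/8·h[0] + 1/4·h[1] + 1/4·h[3] + 1/8·h[4] + 1/8·h[5]
  h[5] = 1 + 1/4·h[0] + 1/8·h[1] + 1/8·h[3] + 1/8·h[4] + 1/8·h[5]
Solving the 5×5 linear system over states ≠ 2 gives exactly h = [248/57, 287/57, 0, 217/57, 280/57, 248/57] (h[2] = 0 is the target).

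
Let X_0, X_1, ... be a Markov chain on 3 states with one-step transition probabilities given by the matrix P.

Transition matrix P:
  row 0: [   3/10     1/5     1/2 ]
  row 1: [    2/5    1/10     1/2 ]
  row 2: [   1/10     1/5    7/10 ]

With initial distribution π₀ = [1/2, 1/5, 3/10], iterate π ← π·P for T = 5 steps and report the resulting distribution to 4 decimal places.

π = [0.1933, 0.1818, 0.6249]

t=0: π = [0.5000, 0.2000, 0.3000]
t=1: π = [0.2600, 0.1800, 0.5600]
t=2: π = [0.2060, 0.1820, 0.6120]
t=3: π = [0.1958, 0.1818, 0.6224]
t=4: π = [0.1937, 0.1818, 0.6245]
t=5: π = [0.1933, 0.1818, 0.6249]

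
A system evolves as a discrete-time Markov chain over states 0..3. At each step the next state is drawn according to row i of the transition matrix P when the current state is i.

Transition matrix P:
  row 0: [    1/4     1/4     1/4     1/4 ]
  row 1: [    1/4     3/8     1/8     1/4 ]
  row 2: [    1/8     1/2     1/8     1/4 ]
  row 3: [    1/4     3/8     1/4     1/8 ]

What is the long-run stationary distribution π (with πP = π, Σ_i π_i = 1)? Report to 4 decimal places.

Balance equations π_j = Σ_i π_i·P[i][j]:
  π_0 = 1/4·π_0 + 1/4·π_1 + 1/8·π_2 + 1/4·π_3
  π_1 = 1/4·π_0 + 3/8·π_1 + 1/2·π_2 + 3/8·π_3
  π_2 = 1/4·π_0 + 1/8·π_1 + 1/8·π_2 + 1/4·π_3
  normalize: π_0 + π_1 + π_2 + π_3 = 1
Solving the linear system gives exactly π = [133/585, 24/65, 106/585, 2/9].

π = [0.2274, 0.3692, 0.1812, 0.2222]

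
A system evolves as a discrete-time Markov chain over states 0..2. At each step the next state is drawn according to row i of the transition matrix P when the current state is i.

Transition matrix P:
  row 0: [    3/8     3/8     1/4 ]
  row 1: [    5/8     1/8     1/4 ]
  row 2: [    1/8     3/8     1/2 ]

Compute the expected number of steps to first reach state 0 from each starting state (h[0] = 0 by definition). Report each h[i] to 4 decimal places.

First-step conditioning: h[0] = 0; for i ≠ 0, h[i] = 1 + Σ_k P[i][k]·h[k].
  h[1] = 1 + 1/8·h[1] + 1/4·h[2]
  h[2] = 1 + 3/8·h[1] + 1/2·h[2]
Solving the 2×2 linear system over states ≠ 0 gives exactly h = [0, 24/11, 40/11] (h[0] = 0 is the target).

h = [0.0000, 2.1818, 3.6364]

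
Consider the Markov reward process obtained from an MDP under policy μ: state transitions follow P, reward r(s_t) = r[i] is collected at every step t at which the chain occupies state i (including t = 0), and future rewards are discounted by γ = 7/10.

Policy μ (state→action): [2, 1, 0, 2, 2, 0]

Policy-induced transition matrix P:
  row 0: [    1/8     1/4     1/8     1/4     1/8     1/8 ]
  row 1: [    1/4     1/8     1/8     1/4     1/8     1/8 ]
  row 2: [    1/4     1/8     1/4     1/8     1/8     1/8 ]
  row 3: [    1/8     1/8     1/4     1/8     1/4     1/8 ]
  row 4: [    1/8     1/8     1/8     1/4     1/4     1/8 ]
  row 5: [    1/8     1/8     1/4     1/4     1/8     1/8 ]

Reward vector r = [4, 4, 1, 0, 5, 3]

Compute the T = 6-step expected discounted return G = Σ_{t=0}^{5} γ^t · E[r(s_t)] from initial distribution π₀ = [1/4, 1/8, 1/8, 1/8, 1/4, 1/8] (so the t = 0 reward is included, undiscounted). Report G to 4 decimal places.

t=0: π = [0.2500, 0.1250, 0.1250, 0.1250, 0.2500, 0.1250], E[r] = 3.2500, γ^t·E[r] = 3.250000, running G = 3.250000
t=1: π = [0.1563, 0.1563, 0.1719, 0.2188, 0.1719, 0.1250], E[r] = 2.6563, γ^t·E[r] = 1.859375, running G = 5.109375
t=2: π = [0.1660, 0.1445, 0.1895, 0.2012, 0.1738, 0.1250], E[r] = 2.6758, γ^t·E[r] = 1.311133, running G = 6.420508
t=3: π = [0.1667, 0.1458, 0.1895, 0.2012, 0.1719, 0.1250], E[r] = 2.6738, γ^t·E[r] = 0.917123, running G = 7.337631
t=4: π = [0.1669, 0.1458, 0.1895, 0.2012, 0.1716, 0.1250], E[r] = 2.6736, γ^t·E[r] = 0.641928, running G = 7.979558
t=5: π = [0.1669, 0.1459, 0.1895, 0.2012, 0.1716, 0.1250], E[r] = 2.6736, γ^t·E[r] = 0.449344, running G = 8.428903

G = 8.4289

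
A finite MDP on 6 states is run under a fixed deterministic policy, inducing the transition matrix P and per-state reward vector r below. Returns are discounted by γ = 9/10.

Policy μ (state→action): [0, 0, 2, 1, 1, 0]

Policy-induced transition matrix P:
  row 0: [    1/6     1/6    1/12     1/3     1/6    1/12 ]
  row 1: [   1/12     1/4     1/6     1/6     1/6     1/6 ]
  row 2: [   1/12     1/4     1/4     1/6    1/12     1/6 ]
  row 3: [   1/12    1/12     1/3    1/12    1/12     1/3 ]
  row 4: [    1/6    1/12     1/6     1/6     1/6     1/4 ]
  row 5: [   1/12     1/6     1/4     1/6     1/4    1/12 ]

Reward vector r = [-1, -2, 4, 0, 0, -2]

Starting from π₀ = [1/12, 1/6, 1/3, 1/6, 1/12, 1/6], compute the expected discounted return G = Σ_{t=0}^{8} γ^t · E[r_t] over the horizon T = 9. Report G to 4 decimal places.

G = 0.9213

t=0: π = [0.0833, 0.1667, 0.3333, 0.1667, 0.0833, 0.1667], E[r] = 0.5833, γ^t·E[r] = 0.583333, running G = 0.583333
t=1: π = [0.0972, 0.1875, 0.2292, 0.1667, 0.1389, 0.1806], E[r] = 0.0833, γ^t·E[r] = 0.075000, running G = 0.658333
t=2: π = [0.1030, 0.1759, 0.2205, 0.1690, 0.1487, 0.1829], E[r] = 0.0613, γ^t·E[r] = 0.049688, running G = 0.708021
t=3: π = [0.1043, 0.1732, 0.2199, 0.1698, 0.1495, 0.1834], E[r] = 0.0619, γ^t·E[r] = 0.045105, running G = 0.753126
t=4: π = [0.1045, 0.1728, 0.2199, 0.1699, 0.1495, 0.1834], E[r] = 0.0625, γ^t·E[r] = 0.040996, running G = 0.794122
t=5: π = [0.1045, 0.1728, 0.2199, 0.1699, 0.1495, 0.1834], E[r] = 0.0626, γ^t·E[r] = 0.036966, running G = 0.831088
t=6: π = [0.1045, 0.1728, 0.2199, 0.1699, 0.1495, 0.1834], E[r] = 0.0626, γ^t·E[r] = 0.033280, running G = 0.864369
t=7: π = [0.1045, 0.1728, 0.2199, 0.1699, 0.1495, 0.1834], E[r] = 0.0626, γ^t·E[r] = 0.029953, running G = 0.894322
t=8: π = [0.1045, 0.1728, 0.2199, 0.1699, 0.1495, 0.1834], E[r] = 0.0626, γ^t·E[r] = 0.026958, running G = 0.921280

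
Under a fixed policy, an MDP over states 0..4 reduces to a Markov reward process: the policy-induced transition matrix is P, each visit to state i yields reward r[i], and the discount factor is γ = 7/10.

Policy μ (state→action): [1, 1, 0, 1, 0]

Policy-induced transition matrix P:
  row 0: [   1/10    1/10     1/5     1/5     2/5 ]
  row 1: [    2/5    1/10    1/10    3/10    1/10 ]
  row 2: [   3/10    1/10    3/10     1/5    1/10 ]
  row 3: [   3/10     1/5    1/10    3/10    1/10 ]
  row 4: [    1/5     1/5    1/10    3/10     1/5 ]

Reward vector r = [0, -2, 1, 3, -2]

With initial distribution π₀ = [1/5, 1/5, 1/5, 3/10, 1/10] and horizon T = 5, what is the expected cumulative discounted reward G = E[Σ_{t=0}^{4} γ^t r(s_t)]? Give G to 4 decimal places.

G = 0.9965

t=0: π = [0.2000, 0.2000, 0.2000, 0.3000, 0.1000], E[r] = 0.5000, γ^t·E[r] = 0.500000, running G = 0.500000
t=1: π = [0.2700, 0.1400, 0.1600, 0.2600, 0.1700], E[r] = 0.3200, γ^t·E[r] = 0.224000, running G = 0.724000
t=2: π = [0.2430, 0.1430, 0.1590, 0.2570, 0.1980], E[r] = 0.2480, γ^t·E[r] = 0.121520, running G = 0.845520
t=3: π = [0.2459, 0.1455, 0.1561, 0.2598, 0.1927], E[r] = 0.2591, γ^t·E[r] = 0.088871, running G = 0.934391
t=4: π = [0.2461, 0.1453, 0.1558, 0.2598, 0.1930], E[r] = 0.2586, γ^t·E[r] = 0.062097, running G = 0.996488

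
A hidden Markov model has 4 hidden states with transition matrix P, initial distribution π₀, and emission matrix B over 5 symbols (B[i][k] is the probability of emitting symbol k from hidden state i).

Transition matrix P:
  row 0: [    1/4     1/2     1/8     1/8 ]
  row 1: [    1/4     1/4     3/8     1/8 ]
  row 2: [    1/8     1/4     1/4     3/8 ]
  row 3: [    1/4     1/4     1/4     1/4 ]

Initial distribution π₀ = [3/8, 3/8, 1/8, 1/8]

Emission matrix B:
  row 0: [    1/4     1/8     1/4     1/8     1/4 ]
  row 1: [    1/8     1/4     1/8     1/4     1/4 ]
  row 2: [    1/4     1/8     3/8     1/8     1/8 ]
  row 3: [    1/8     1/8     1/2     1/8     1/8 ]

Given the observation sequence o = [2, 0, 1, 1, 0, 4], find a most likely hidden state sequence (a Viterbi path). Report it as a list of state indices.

path = [0, 0, 1, 1, 0, 1]

t=0: δ = [9.375e-02, 4.688e-02, 4.688e-02, 6.250e-02]  (obs o_0=2)
t=1: δ = [5.859e-03, 5.859e-03, 4.395e-03, 2.197e-03]  ψ = [0, 0, 1, 2]  (obs o_1=0)
t=2: δ = [1.831e-04, 7.324e-04, 2.747e-04, 2.060e-04]  ψ = [0, 0, 1, 2]  (obs o_2=1)
t=3: δ = [2.289e-05, 4.578e-05, 3.433e-05, 1.287e-05]  ψ = [1, 1, 1, 2]  (obs o_3=1)
t=4: δ = [2.861e-06, 1.431e-06, 4.292e-06, 1.609e-06]  ψ = [1, 0, 1, 2]  (obs o_4=0)
t=5: δ = [1.788e-07, 3.576e-07, 1.341e-07, 2.012e-07]  ψ = [0, 0, 2, 2]  (obs o_5=4)
backtrack: best end state = 1; path = [0, 0, 1, 1, 0, 1]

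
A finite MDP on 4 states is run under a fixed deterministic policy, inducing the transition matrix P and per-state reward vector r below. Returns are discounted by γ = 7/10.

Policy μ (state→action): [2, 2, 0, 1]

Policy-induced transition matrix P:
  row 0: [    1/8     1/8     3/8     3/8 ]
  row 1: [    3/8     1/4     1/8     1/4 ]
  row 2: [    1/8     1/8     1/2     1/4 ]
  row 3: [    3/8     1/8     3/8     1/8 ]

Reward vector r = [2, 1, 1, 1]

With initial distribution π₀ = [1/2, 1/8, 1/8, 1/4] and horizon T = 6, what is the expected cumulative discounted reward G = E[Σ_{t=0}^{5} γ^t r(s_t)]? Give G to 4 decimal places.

t=0: π = [0.5000, 0.1250, 0.1250, 0.2500], E[r] = 1.5000, γ^t·E[r] = 1.500000, running G = 1.500000
t=1: π = [0.2188, 0.1406, 0.3594, 0.2813], E[r] = 1.2188, γ^t·E[r] = 0.853125, running G = 2.353125
t=2: π = [0.2305, 0.1426, 0.3848, 0.2422], E[r] = 1.2305, γ^t·E[r] = 0.602930, running G = 2.956055
t=3: π = [0.2212, 0.1428, 0.3875, 0.2485], E[r] = 1.2212, γ^t·E[r] = 0.418869, running G = 3.374923
t=4: π = [0.2228, 0.1429, 0.3877, 0.2466], E[r] = 1.2228, γ^t·E[r] = 0.293604, running G = 3.668527
t=5: π = [0.2224, 0.1429, 0.3878, 0.2470], E[r] = 1.2224, γ^t·E[r] = 0.205442, running G = 3.873969

G = 3.8740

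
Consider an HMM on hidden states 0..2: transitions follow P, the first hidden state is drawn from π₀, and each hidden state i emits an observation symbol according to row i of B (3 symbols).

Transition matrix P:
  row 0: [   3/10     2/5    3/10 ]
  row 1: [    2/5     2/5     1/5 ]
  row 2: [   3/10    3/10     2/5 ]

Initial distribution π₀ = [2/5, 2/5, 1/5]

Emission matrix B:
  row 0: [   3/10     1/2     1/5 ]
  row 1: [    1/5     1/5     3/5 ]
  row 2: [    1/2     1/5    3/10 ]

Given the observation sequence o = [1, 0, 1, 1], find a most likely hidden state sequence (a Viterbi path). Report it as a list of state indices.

t=0: δ = [2.000e-01, 8.000e-02, 4.000e-02]  (obs o_0=1)
t=1: δ = [1.800e-02, 1.600e-02, 3.000e-02]  ψ = [0, 0, 0]  (obs o_1=0)
t=2: δ = [4.500e-03, 1.800e-03, 2.400e-03]  ψ = [2, 2, 2]  (obs o_2=1)
t=3: δ = [6.750e-04, 3.600e-04, 2.700e-04]  ψ = [0, 0, 0]  (obs o_3=1)
backtrack: best end state = 0; path = [0, 2, 0, 0]

path = [0, 2, 0, 0]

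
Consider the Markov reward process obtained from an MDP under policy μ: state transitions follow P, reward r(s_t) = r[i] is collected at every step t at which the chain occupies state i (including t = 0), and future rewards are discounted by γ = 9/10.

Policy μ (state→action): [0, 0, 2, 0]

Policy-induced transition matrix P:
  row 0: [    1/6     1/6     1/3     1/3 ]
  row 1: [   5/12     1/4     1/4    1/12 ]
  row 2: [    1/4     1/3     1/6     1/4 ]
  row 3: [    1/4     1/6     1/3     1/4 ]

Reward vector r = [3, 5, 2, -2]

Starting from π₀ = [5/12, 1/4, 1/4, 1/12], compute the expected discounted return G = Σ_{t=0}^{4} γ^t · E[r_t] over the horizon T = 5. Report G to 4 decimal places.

G = 9.0528

t=0: π = [0.4167, 0.2500, 0.2500, 0.0833], E[r] = 2.8333, γ^t·E[r] = 2.833333, running G = 2.833333
t=1: π = [0.2569, 0.2292, 0.2708, 0.2431], E[r] = 1.9722, γ^t·E[r] = 1.775000, running G = 4.608333
t=2: π = [0.2668, 0.2309, 0.2691, 0.2332], E[r] = 2.0266, γ^t·E[r] = 1.641563, running G = 6.249896
t=3: π = [0.2663, 0.2308, 0.2692, 0.2337], E[r] = 2.0235, γ^t·E[r] = 1.475156, running G = 7.725052
t=4: π = [0.2663, 0.2308, 0.2692, 0.2337], E[r] = 2.0237, γ^t·E[r] = 1.327730, running G = 9.052782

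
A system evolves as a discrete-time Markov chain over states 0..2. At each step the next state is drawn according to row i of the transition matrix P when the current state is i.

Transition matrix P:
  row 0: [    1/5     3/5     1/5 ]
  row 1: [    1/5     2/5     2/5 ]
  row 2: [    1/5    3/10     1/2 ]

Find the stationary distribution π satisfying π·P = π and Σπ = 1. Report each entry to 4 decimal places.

Balance equations π_j = Σ_i π_i·P[i][j]:
  π_0 = 1/5·π_0 + 1/5·π_1 + 1/5·π_2
  π_1 = 3/5·π_0 + 2/5·π_1 + 3/10·π_2
  normalize: π_0 + π_1 + π_2 = 1
Solving the linear system gives exactly π = [1/5, 2/5, 2/5].

π = [0.2000, 0.4000, 0.4000]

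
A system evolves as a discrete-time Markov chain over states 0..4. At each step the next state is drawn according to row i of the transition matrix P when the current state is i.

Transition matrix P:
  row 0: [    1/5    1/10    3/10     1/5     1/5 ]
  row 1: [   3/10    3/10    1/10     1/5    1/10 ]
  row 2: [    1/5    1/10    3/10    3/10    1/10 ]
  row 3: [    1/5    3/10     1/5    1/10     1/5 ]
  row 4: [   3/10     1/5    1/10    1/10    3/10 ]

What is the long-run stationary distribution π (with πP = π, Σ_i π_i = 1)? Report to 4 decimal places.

π = [0.2371, 0.1933, 0.2073, 0.1845, 0.1777]

Balance equations π_j = Σ_i π_i·P[i][j]:
  π_0 = 1/5·π_0 + 3/10·π_1 + 1/5·π_2 + 1/5·π_3 + 3/10·π_4
  π_1 = 1/10·π_0 + 3/10·π_1 + 1/10·π_2 + 3/10·π_3 + 1/5·π_4
  π_2 = 3/10·π_0 + 1/10·π_1 + 3/10·π_2 + 1/5·π_3 + 1/10·π_4
  π_3 = 1/5·π_0 + 1/5·π_1 + 3/10·π_2 + 1/10·π_3 + 1/10·π_4
  normalize: π_0 + π_1 + π_2 + π_3 + π_4 = 1
Solving the linear system gives exactly π = [1880/7929, 511/2643, 548/2643, 1463/7929, 1409/7929].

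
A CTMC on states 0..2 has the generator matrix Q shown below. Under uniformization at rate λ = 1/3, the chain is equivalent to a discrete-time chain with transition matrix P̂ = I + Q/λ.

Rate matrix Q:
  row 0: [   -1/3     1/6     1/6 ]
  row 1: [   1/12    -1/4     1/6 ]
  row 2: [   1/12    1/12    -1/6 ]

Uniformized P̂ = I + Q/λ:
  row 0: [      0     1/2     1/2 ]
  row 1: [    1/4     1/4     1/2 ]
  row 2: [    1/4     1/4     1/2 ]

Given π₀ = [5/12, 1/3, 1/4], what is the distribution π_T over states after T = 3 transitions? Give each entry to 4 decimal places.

π = [0.1966, 0.3034, 0.5000]

t=0: π = [0.4167, 0.3333, 0.2500]
t=1: π = [0.1458, 0.3542, 0.5000]
t=2: π = [0.2135, 0.2865, 0.5000]
t=3: π = [0.1966, 0.3034, 0.5000]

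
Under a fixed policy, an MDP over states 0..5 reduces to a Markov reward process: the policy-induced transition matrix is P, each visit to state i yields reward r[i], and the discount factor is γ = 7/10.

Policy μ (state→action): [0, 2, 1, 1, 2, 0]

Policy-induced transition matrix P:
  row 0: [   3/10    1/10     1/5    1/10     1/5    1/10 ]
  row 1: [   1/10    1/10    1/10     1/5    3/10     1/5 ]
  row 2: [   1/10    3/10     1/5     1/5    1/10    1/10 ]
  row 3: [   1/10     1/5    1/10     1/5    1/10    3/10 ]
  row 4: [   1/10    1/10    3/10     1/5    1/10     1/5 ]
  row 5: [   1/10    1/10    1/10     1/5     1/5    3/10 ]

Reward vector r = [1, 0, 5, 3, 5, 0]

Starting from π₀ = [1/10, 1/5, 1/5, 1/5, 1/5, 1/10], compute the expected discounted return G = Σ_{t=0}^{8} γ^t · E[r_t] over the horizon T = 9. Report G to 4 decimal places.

G = 7.8056

t=0: π = [0.1000, 0.2000, 0.2000, 0.2000, 0.2000, 0.1000], E[r] = 2.7000, γ^t·E[r] = 2.700000, running G = 2.700000
t=1: π = [0.1200, 0.1600, 0.1700, 0.1900, 0.1600, 0.2000], E[r] = 2.3400, γ^t·E[r] = 1.638000, running G = 4.338000
t=2: π = [0.1240, 0.1530, 0.1610, 0.1880, 0.1640, 0.2100], E[r] = 2.3130, γ^t·E[r] = 1.133370, running G = 5.471370
t=3: π = [0.1248, 0.1510, 0.1613, 0.1876, 0.1640, 0.2113], E[r] = 2.3141, γ^t·E[r] = 0.793736, running G = 6.265106
t=4: π = [0.1250, 0.1510, 0.1614, 0.1875, 0.1638, 0.2113], E[r] = 2.3136, γ^t·E[r] = 0.555500, running G = 6.820606
t=5: π = [0.1250, 0.1510, 0.1614, 0.1875, 0.1638, 0.2112], E[r] = 2.3136, γ^t·E[r] = 0.388853, running G = 7.209460
t=6: π = [0.1250, 0.1510, 0.1614, 0.1875, 0.1638, 0.2112], E[r] = 2.3137, γ^t·E[r] = 0.272202, running G = 7.481661
t=7: π = [0.1250, 0.1510, 0.1614, 0.1875, 0.1638, 0.2112], E[r] = 2.3137, γ^t·E[r] = 0.190541, running G = 7.672203
t=8: π = [0.1250, 0.1510, 0.1614, 0.1875, 0.1638, 0.2112], E[r] = 2.3137, γ^t·E[r] = 0.133379, running G = 7.805582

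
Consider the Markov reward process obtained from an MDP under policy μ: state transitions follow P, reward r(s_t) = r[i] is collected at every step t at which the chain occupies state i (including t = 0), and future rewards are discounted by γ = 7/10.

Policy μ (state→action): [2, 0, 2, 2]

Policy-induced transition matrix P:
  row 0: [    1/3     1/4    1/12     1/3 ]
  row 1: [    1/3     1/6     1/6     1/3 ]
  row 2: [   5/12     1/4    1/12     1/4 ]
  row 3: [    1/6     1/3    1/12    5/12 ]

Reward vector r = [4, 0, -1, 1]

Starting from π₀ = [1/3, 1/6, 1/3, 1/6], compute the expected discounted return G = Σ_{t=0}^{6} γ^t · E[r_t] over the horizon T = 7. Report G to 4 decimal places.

t=0: π = [0.3333, 0.1667, 0.3333, 0.1667], E[r] = 1.1667, γ^t·E[r] = 1.166667, running G = 1.166667
t=1: π = [0.3333, 0.2500, 0.0972, 0.3194], E[r] = 1.5556, γ^t·E[r] = 1.088889, running G = 2.255556
t=2: π = [0.2882, 0.2558, 0.1042, 0.3519], E[r] = 1.4005, γ^t·E[r] = 0.686227, running G = 2.941782
t=3: π = [0.2834, 0.2580, 0.1046, 0.3540], E[r] = 1.3828, γ^t·E[r] = 0.474305, running G = 3.416087
t=4: π = [0.2831, 0.2580, 0.1048, 0.3541], E[r] = 1.3815, γ^t·E[r] = 0.331701, running G = 3.747788
t=5: π = [0.2831, 0.2580, 0.1048, 0.3541], E[r] = 1.3815, γ^t·E[r] = 0.232185, running G = 3.979973
t=6: π = [0.2831, 0.2580, 0.1048, 0.3541], E[r] = 1.3815, γ^t·E[r] = 0.162530, running G = 4.142502

G = 4.1425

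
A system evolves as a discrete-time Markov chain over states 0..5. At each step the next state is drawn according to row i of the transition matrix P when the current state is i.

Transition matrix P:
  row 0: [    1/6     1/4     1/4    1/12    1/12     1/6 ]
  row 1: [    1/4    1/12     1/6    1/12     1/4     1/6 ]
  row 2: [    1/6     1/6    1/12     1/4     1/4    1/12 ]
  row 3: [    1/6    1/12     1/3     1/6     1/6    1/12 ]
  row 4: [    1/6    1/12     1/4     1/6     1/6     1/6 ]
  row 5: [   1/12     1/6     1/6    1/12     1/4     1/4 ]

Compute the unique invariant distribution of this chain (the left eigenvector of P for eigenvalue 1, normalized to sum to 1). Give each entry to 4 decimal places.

π = [0.1659, 0.1405, 0.2039, 0.1456, 0.1940, 0.1500]

Balance equations π_j = Σ_i π_i·P[i][j]:
  π_0 = 1/6·π_0 + 1/4·π_1 + 1/6·π_2 + 1/6·π_3 + 1/6·π_4 + 1/12·π_5
  π_1 = 1/4·π_0 + 1/12·π_1 + 1/6·π_2 + 1/12·π_3 + 1/12·π_4 + 1/6·π_5
  π_2 = 1/4·π_0 + 1/6·π_1 + 1/12·π_2 + 1/3·π_3 + 1/4·π_4 + 1/6·π_5
  π_3 = 1/12·π_0 + 1/12·π_1 + 1/4·π_2 + 1/6·π_3 + 1/6·π_4 + 1/12·π_5
  π_4 = 1/12·π_0 + 1/4·π_1 + 1/4·π_2 + 1/6·π_3 + 1/6·π_4 + 1/4·π_5
  normalize: π_0 + π_1 + π_2 + π_3 + π_4 + π_5 = 1
Solving the linear system gives exactly π = [3573/21541, 3026/21541, 4393/21541, 3137/21541, 4180/21541, 3232/21541].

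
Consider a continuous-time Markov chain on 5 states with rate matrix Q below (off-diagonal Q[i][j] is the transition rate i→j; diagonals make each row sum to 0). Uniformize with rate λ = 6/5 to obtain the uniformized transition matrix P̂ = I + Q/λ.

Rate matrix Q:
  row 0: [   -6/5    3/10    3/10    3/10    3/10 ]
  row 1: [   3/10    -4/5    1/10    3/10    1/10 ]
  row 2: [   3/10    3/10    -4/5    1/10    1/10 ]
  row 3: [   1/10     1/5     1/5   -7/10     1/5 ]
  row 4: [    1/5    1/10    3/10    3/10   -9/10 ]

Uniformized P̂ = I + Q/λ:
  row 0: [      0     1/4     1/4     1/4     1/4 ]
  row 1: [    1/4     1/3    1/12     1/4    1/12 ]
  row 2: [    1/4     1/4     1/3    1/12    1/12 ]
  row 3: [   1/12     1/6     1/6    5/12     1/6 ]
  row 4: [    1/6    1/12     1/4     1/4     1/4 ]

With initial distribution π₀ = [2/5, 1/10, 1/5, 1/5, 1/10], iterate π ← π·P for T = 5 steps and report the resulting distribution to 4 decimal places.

π = [0.1551, 0.2208, 0.2092, 0.2581, 0.1569]

t=0: π = [0.4000, 0.1000, 0.2000, 0.2000, 0.1000]
t=1: π = [0.1083, 0.2250, 0.2333, 0.2500, 0.1833]
t=2: π = [0.1660, 0.2174, 0.2111, 0.2528, 0.1528]
t=3: π = [0.1536, 0.2216, 0.2103, 0.2569, 0.1575]
t=4: π = [0.1556, 0.2208, 0.2092, 0.2578, 0.1566]
t=5: π = [0.1551, 0.2208, 0.2092, 0.2581, 0.1569]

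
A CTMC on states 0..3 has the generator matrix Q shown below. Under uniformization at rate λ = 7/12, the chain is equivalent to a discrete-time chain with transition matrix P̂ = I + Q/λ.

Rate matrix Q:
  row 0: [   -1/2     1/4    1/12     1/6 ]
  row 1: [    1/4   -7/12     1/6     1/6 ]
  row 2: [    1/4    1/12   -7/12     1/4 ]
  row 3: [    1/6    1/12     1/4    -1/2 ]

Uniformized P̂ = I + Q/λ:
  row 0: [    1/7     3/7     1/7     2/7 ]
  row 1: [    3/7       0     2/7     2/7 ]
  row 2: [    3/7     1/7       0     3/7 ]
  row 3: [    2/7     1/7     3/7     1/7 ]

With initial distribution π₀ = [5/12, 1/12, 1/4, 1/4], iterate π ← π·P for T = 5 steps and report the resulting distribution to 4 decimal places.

π = [0.3027, 0.2008, 0.2186, 0.2779]

t=0: π = [0.4167, 0.0833, 0.2500, 0.2500]
t=1: π = [0.2738, 0.2500, 0.1905, 0.2857]
t=2: π = [0.3095, 0.1854, 0.2330, 0.2721]
t=3: π = [0.3013, 0.2048, 0.2138, 0.2801]
t=4: π = [0.3025, 0.1997, 0.2216, 0.2762]
t=5: π = [0.3027, 0.2008, 0.2186, 0.2779]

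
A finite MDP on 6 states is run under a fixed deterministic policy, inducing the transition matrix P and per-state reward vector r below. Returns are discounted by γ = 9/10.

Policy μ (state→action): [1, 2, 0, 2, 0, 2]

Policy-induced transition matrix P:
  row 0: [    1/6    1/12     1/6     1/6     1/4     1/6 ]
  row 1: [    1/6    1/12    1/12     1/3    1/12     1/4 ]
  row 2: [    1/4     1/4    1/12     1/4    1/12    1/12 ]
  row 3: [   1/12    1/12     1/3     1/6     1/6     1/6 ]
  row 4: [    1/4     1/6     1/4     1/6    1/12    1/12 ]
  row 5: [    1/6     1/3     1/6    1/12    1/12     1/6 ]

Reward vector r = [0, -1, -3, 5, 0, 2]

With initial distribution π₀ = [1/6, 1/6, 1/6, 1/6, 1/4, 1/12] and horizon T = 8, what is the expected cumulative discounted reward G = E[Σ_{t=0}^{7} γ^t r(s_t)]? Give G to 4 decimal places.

G = 3.0615

t=0: π = [0.1667, 0.1667, 0.1667, 0.1667, 0.2500, 0.0833], E[r] = 0.3333, γ^t·E[r] = 0.333333, running G = 0.333333
t=1: π = [0.1875, 0.1528, 0.1875, 0.2014, 0.1250, 0.1458], E[r] = 0.5833, γ^t·E[r] = 0.525000, running G = 0.858333
t=2: π = [0.1759, 0.1615, 0.1823, 0.1956, 0.1314, 0.1534], E[r] = 0.5764, γ^t·E[r] = 0.466875, running G = 1.325208
t=3: π = [0.1765, 0.1630, 0.1816, 0.1960, 0.1290, 0.1540], E[r] = 0.5802, γ^t·E[r] = 0.422965, running G = 1.748173
t=4: π = [0.1762, 0.1628, 0.1814, 0.1961, 0.1291, 0.1544], E[r] = 0.5825, γ^t·E[r] = 0.382166, running G = 2.130339
t=5: π = [0.1762, 0.1629, 0.1814, 0.1961, 0.1290, 0.1544], E[r] = 0.5818, γ^t·E[r] = 0.343553, running G = 2.473893
t=6: π = [0.1762, 0.1629, 0.1814, 0.1961, 0.1290, 0.1544], E[r] = 0.5820, γ^t·E[r] = 0.309292, running G = 2.783184
t=7: π = [0.1762, 0.1629, 0.1814, 0.1961, 0.1290, 0.1544], E[r] = 0.5820, γ^t·E[r] = 0.278358, running G = 3.061543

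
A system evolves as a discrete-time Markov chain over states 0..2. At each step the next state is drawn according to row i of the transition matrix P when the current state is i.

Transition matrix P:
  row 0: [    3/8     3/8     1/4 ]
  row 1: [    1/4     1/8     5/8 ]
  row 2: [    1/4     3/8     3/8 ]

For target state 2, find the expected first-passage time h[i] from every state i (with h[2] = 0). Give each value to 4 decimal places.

h = [2.7586, 1.9310, 0.0000]

First-step conditioning: h[2] = 0; for i ≠ 2, h[i] = 1 + Σ_k P[i][k]·h[k].
  h[0] = 1 + 3/8·h[0] + 3/8·h[1]
  h[1] = 1 + 1/4·h[0] + 1/8·h[1]
Solving the 2×2 linear system over states ≠ 2 gives exactly h = [80/29, 56/29, 0] (h[2] = 0 is the target).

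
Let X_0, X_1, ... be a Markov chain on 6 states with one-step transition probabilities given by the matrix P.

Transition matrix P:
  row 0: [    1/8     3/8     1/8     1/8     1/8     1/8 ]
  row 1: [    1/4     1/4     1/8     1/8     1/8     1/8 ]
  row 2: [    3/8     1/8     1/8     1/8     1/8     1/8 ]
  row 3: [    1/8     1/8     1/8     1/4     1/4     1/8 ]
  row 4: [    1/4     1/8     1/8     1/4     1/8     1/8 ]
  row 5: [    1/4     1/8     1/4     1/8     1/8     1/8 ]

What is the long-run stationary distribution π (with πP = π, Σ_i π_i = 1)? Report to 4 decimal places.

Balance equations π_j = Σ_i π_i·P[i][j]:
  π_0 = 1/8·π_0 + 1/4·π_1 + 3/8·π_2 + 1/8·π_3 + 1/4·π_4 + 1/4·π_5
  π_1 = 3/8·π_0 + 1/4·π_1 + 1/8·π_2 + 1/8·π_3 + 1/8·π_4 + 1/8·π_5
  π_2 = 1/8·π_0 + 1/8·π_1 + 1/8·π_2 + 1/8·π_3 + 1/8·π_4 + 1/4·π_5
  π_3 = 1/8·π_0 + 1/8·π_1 + 1/8·π_2 + 1/4·π_3 + 1/4·π_4 + 1/8·π_5
  π_4 = 1/8·π_0 + 1/8·π_1 + 1/8·π_2 + 1/4·π_3 + 1/8·π_4 + 1/8·π_5
  normalize: π_0 + π_1 + π_2 + π_3 + π_4 + π_5 = 1
Solving the linear system gives exactly π = [6959/31680, 3257/15840, 9/64, 9/55, 8/55, 1/8].

π = [0.2197, 0.2056, 0.1406, 0.1636, 0.1455, 0.1250]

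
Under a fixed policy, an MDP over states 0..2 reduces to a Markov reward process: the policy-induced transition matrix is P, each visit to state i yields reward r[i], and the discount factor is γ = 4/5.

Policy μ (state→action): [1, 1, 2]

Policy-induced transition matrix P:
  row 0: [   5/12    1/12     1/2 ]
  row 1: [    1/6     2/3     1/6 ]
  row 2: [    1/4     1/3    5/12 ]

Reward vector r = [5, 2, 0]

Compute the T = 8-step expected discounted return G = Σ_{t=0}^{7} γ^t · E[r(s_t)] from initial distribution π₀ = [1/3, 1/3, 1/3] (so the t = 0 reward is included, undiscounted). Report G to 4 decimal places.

G = 8.9851

t=0: π = [0.3333, 0.3333, 0.3333], E[r] = 2.3333, γ^t·E[r] = 2.333333, running G = 2.333333
t=1: π = [0.2778, 0.3611, 0.3611], E[r] = 2.1111, γ^t·E[r] = 1.688889, running G = 4.022222
t=2: π = [0.2662, 0.3843, 0.3495], E[r] = 2.0995, γ^t·E[r] = 1.343704, running G = 5.365926
t=3: π = [0.2623, 0.3949, 0.3428], E[r] = 2.1015, γ^t·E[r] = 1.075951, running G = 6.441877
t=4: π = [0.2608, 0.3994, 0.3398], E[r] = 2.1028, γ^t·E[r] = 0.861320, running G = 7.303197
t=5: π = [0.2602, 0.4013, 0.3386], E[r] = 2.1034, γ^t·E[r] = 0.689258, running G = 7.992455
t=6: π = [0.2599, 0.4020, 0.3380], E[r] = 2.1037, γ^t·E[r] = 0.551475, running G = 8.543930
t=7: π = [0.2598, 0.4024, 0.3378], E[r] = 2.1038, γ^t·E[r] = 0.441203, running G = 8.985132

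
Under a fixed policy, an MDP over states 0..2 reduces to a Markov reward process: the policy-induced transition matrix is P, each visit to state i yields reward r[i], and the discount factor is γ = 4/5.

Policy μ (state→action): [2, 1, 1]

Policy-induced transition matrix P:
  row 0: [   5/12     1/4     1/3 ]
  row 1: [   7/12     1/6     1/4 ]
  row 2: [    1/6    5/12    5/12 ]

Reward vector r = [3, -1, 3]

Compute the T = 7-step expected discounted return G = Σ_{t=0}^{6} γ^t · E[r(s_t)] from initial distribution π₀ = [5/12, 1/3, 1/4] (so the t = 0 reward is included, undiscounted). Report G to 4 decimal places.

G = 7.2438

t=0: π = [0.4167, 0.3333, 0.2500], E[r] = 1.6667, γ^t·E[r] = 1.666667, running G = 1.666667
t=1: π = [0.4097, 0.2639, 0.3264], E[r] = 1.9444, γ^t·E[r] = 1.555556, running G = 3.222222
t=2: π = [0.3791, 0.2824, 0.3385], E[r] = 1.8704, γ^t·E[r] = 1.197037, running G = 4.419259
t=3: π = [0.3791, 0.2829, 0.3380], E[r] = 1.8684, γ^t·E[r] = 0.956642, running G = 5.375901
t=4: π = [0.3793, 0.2828, 0.3379], E[r] = 1.8690, γ^t·E[r] = 0.765524, running G = 6.141426
t=5: π = [0.3793, 0.2828, 0.3379], E[r] = 1.8690, γ^t·E[r] = 0.612424, running G = 6.753849
t=6: π = [0.3793, 0.2828, 0.3379], E[r] = 1.8690, γ^t·E[r] = 0.489938, running G = 7.243787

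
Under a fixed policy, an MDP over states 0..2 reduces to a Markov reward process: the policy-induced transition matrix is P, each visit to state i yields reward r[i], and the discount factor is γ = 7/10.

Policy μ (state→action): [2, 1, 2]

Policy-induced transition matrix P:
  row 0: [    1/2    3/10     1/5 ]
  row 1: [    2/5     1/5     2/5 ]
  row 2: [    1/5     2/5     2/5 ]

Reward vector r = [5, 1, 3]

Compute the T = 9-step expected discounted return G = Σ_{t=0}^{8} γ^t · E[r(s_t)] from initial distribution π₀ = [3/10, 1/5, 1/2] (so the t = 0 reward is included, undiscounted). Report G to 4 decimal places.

G = 9.9973

t=0: π = [0.3000, 0.2000, 0.5000], E[r] = 3.2000, γ^t·E[r] = 3.200000, running G = 3.200000
t=1: π = [0.3300, 0.3300, 0.3400], E[r] = 3.0000, γ^t·E[r] = 2.100000, running G = 5.300000
t=2: π = [0.3650, 0.3010, 0.3340], E[r] = 3.1280, γ^t·E[r] = 1.532720, running G = 6.832720
t=3: π = [0.3697, 0.3033, 0.3270], E[r] = 3.1328, γ^t·E[r] = 1.074550, running G = 7.907270
t=4: π = [0.3716, 0.3024, 0.3261], E[r] = 3.1384, γ^t·E[r] = 0.753530, running G = 8.660800
t=5: π = [0.3719, 0.3024, 0.3257], E[r] = 3.1392, γ^t·E[r] = 0.527597, running G = 9.188398
t=6: π = [0.3721, 0.3023, 0.3256], E[r] = 3.1395, γ^t·E[r] = 0.369353, running G = 9.557751
t=7: π = [0.3721, 0.3023, 0.3256], E[r] = 3.1395, γ^t·E[r] = 0.258552, running G = 9.816303
t=8: π = [0.3721, 0.3023, 0.3256], E[r] = 3.1395, γ^t·E[r] = 0.180988, running G = 9.997291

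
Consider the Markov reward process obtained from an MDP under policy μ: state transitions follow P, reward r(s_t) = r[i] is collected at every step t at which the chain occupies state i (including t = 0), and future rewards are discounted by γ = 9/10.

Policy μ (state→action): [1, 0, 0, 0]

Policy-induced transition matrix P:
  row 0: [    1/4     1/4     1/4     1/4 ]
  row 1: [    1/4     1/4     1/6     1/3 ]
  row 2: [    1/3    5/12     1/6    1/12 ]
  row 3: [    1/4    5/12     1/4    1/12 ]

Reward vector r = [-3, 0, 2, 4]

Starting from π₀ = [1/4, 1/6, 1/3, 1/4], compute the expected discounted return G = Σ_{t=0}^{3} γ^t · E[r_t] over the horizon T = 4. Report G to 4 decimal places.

G = 1.8419

t=0: π = [0.2500, 0.1667, 0.3333, 0.2500], E[r] = 0.9167, γ^t·E[r] = 0.916667, running G = 0.916667
t=1: π = [0.2778, 0.3472, 0.2083, 0.1667], E[r] = 0.2500, γ^t·E[r] = 0.225000, running G = 1.141667
t=2: π = [0.2674, 0.3125, 0.2037, 0.2164], E[r] = 0.4711, γ^t·E[r] = 0.381563, running G = 1.523229
t=3: π = [0.2670, 0.3200, 0.2070, 0.2060], E[r] = 0.4371, γ^t·E[r] = 0.318656, running G = 1.841885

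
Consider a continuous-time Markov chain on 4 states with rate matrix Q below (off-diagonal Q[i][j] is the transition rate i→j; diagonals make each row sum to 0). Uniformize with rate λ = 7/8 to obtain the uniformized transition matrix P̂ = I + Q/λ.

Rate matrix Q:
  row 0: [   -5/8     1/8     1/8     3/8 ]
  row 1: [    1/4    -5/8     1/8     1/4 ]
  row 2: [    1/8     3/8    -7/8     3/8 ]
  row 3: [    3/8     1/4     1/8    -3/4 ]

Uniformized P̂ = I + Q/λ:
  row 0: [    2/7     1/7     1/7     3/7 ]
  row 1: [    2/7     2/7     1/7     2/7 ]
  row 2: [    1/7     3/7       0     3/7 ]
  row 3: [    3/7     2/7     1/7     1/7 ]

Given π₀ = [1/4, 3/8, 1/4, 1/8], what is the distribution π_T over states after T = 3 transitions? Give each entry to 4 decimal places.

t=0: π = [0.2500, 0.3750, 0.2500, 0.1250]
t=1: π = [0.2679, 0.2857, 0.1071, 0.3393]
t=2: π = [0.3189, 0.2628, 0.1276, 0.2908]
t=3: π = [0.3090, 0.2584, 0.1246, 0.3079]

π = [0.3090, 0.2584, 0.1246, 0.3079]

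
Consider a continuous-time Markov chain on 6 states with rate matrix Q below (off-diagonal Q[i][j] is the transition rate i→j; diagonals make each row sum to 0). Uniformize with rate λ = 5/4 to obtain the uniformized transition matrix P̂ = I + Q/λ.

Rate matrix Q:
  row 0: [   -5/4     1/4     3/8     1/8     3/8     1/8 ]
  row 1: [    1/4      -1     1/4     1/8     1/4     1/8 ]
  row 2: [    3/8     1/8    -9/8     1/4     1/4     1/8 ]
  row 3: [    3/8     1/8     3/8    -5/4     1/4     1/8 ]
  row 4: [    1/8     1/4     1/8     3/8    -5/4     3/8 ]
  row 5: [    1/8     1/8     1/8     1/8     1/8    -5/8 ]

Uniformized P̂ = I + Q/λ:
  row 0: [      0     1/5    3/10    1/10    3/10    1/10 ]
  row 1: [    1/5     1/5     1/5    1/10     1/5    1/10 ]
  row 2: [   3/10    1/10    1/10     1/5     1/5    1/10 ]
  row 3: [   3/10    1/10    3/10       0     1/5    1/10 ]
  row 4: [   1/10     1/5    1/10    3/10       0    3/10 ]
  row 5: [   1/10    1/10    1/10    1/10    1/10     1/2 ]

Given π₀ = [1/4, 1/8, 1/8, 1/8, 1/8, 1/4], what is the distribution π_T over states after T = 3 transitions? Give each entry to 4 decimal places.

π = [0.1600, 0.1466, 0.1756, 0.1339, 0.1626, 0.2213]

t=0: π = [0.2500, 0.1250, 0.1250, 0.1250, 0.1250, 0.2500]
t=1: π = [0.1375, 0.1500, 0.1875, 0.1250, 0.1750, 0.2250]
t=2: π = [0.1638, 0.1463, 0.1675, 0.1413, 0.1563, 0.2250]
t=3: π = [0.1600, 0.1466, 0.1756, 0.1339, 0.1626, 0.2213]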